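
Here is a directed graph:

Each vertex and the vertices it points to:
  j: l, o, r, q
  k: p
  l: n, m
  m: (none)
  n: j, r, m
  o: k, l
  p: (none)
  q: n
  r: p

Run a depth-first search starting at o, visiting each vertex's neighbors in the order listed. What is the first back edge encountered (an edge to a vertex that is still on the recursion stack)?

DFS from o (visiting each vertex's neighbors in the order listed); mark gray on enter, black on exit:
o gray
  k gray
    p gray
    p black
  k black
  l gray
    n gray
      j gray
        j→l: l is gray → back edge
First back edge: j → l.

j→l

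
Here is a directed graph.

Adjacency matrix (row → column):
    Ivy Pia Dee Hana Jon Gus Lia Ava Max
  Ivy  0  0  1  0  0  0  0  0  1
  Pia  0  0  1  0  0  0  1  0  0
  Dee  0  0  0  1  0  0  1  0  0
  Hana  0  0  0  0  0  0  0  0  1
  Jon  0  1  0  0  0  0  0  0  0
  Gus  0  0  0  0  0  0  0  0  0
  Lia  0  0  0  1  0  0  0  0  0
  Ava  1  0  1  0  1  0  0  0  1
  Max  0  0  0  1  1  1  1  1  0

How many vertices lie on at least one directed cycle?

A vertex is on a directed cycle iff it belongs to a strongly connected component of size ≥ 2 (or has a self-loop).
The vertices on cycles are {Ava, Dee, Ivy, Jon, Lia, Max, Pia, Hana} — 8 in total.

8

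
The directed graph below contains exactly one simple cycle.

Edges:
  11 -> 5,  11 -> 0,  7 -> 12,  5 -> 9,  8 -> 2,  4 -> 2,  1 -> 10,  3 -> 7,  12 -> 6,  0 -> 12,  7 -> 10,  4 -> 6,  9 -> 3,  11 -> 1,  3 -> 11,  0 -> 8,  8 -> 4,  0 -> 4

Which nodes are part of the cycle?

DFS with gray/black marking from 3:
3 gray
  11 gray
    0 gray
      12 gray
        6 gray
        6 black
      12 black
      4 gray
        4→6: 6 black — skip
        2 gray
        2 black
      4 black
      8 gray
        8→4: 4 black — skip
        8→2: 2 black — skip
      8 black
    0 black
    1 gray
      10 gray
      10 black
    1 black
    5 gray
      9 gray
        9→3: 3 is gray → back edge
Back edge closes the cycle 3 → 11 → 5 → 9 → 3; its vertices are {3, 5, 9, 11}.

3, 5, 9, 11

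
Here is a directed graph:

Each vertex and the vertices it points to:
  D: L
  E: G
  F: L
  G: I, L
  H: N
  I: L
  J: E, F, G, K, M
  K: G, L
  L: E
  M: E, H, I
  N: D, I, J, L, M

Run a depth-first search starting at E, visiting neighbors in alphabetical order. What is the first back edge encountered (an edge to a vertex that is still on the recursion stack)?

L->E

DFS from E (visiting neighbors in alphabetical order); mark gray on enter, black on exit:
E gray
  G gray
    I gray
      L gray
        L→E: E is gray → back edge
First back edge: L → E.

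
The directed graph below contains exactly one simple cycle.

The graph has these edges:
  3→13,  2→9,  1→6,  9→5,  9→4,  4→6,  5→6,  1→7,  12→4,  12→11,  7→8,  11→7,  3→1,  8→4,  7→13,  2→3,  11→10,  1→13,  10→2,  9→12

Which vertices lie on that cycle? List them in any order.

DFS with gray/black marking from 2:
2 gray
  9 gray
    12 gray
      11 gray
        10 gray
          10→2: 2 is gray → back edge
Back edge closes the cycle 2 → 9 → 12 → 11 → 10 → 2; its vertices are {2, 9, 10, 11, 12}.

2, 9, 10, 11, 12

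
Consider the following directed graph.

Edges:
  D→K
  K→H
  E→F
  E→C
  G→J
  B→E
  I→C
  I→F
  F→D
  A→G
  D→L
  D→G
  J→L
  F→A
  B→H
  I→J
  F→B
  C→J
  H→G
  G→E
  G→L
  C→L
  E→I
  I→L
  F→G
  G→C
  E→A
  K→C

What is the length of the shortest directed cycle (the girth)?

For each vertex v, BFS finds the shortest path from v back to v.
The shortest such closed walk is E → A → G → E, length 3.

3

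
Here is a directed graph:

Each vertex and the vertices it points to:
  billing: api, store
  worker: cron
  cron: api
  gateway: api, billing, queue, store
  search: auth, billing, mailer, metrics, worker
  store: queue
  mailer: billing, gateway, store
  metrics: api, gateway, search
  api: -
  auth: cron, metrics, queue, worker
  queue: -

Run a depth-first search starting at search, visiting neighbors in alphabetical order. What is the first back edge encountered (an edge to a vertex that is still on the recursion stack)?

DFS from search (visiting neighbors in alphabetical order); mark gray on enter, black on exit:
search gray
  auth gray
    cron gray
      api gray
      api black
    cron black
    metrics gray
      metrics→api: api black — skip
      gateway gray
        gateway→api: api black — skip
        billing gray
          billing→api: api black — skip
          store gray
            queue gray
            queue black
          store black
        billing black
        gateway→queue: queue black — skip
        gateway→store: store black — skip
      gateway black
      metrics→search: search is gray → back edge
First back edge: metrics → search.

metrics→search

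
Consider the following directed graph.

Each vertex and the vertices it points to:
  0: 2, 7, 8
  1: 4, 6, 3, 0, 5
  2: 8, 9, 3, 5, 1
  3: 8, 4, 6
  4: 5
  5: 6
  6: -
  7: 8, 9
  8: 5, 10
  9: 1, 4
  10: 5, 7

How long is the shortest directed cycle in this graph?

For each vertex v, BFS finds the shortest path from v back to v.
The shortest such closed walk is 0 → 2 → 1 → 0, length 3.

3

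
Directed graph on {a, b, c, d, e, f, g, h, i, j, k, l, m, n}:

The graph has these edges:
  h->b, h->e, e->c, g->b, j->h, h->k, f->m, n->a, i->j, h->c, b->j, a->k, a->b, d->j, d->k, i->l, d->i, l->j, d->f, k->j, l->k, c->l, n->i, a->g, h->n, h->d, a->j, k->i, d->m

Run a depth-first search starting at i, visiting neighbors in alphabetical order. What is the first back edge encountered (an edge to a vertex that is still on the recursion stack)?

b->j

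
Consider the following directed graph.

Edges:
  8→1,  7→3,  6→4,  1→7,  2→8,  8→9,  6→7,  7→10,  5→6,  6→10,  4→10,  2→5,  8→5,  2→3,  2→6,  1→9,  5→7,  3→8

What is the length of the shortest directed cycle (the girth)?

4

For each vertex v, BFS finds the shortest path from v back to v.
The shortest such closed walk is 5 → 7 → 3 → 8 → 5, length 4.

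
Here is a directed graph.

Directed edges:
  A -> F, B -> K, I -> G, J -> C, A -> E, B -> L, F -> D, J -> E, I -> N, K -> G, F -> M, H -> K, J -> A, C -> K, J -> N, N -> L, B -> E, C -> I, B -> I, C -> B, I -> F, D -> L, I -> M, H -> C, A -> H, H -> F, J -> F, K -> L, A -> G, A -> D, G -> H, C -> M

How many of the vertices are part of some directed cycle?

6

A vertex is on a directed cycle iff it belongs to a strongly connected component of size ≥ 2 (or has a self-loop).
The vertices on cycles are {B, C, G, H, I, K} — 6 in total.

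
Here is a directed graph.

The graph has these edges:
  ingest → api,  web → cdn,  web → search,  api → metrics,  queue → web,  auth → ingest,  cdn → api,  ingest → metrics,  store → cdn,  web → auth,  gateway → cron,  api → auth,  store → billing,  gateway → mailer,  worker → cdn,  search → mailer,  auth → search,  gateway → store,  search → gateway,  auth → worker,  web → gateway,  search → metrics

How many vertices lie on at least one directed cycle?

8

A vertex is on a directed cycle iff it belongs to a strongly connected component of size ≥ 2 (or has a self-loop).
The vertices on cycles are {api, cdn, auth, store, ingest, search, worker, gateway} — 8 in total.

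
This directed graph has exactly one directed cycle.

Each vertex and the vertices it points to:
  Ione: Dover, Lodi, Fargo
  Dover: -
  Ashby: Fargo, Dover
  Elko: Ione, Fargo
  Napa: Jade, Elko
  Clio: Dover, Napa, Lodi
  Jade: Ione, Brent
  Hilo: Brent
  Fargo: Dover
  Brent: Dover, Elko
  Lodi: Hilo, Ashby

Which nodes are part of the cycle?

Elko, Hilo, Ione, Lodi, Brent

DFS with gray/black marking from Lodi:
Lodi gray
  Hilo gray
    Brent gray
      Dover gray
      Dover black
      Elko gray
        Ione gray
          Ione→Dover: Dover black — skip
          Ione→Lodi: Lodi is gray → back edge
Back edge closes the cycle Lodi → Hilo → Brent → Elko → Ione → Lodi; its vertices are {Elko, Hilo, Ione, Lodi, Brent}.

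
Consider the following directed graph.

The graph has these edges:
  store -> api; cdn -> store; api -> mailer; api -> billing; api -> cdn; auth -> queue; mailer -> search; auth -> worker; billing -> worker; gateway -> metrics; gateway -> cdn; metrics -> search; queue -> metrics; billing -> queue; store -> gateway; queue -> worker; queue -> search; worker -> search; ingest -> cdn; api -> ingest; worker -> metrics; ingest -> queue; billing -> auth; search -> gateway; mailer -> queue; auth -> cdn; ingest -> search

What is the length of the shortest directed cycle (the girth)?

3

For each vertex v, BFS finds the shortest path from v back to v.
The shortest such closed walk is store → api → cdn → store, length 3.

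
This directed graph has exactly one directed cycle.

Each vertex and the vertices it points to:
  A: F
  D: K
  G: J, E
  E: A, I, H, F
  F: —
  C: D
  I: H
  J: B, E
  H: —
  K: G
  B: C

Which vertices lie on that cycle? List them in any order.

B, C, D, G, J, K

DFS with gray/black marking from K:
K gray
  G gray
    J gray
      B gray
        C gray
          D gray
            D→K: K is gray → back edge
Back edge closes the cycle K → G → J → B → C → D → K; its vertices are {B, C, D, G, J, K}.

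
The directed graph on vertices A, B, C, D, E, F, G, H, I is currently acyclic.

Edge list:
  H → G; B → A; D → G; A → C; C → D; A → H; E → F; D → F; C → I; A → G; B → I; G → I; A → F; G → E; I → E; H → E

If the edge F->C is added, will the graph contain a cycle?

Yes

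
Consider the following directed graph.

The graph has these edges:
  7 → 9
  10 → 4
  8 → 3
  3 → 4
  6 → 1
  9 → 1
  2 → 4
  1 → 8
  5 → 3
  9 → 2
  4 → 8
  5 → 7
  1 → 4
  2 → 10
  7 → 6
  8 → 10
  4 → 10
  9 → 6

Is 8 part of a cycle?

Yes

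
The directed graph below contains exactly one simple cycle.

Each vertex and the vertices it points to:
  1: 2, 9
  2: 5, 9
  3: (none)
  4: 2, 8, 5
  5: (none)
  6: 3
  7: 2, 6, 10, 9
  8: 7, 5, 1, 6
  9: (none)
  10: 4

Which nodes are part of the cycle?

DFS with gray/black marking from 4:
4 gray
  2 gray
    5 gray
    5 black
    9 gray
    9 black
  2 black
  8 gray
    7 gray
      7→2: 2 black — skip
      6 gray
        3 gray
        3 black
      6 black
      10 gray
        10→4: 4 is gray → back edge
Back edge closes the cycle 4 → 8 → 7 → 10 → 4; its vertices are {4, 7, 8, 10}.

4, 7, 8, 10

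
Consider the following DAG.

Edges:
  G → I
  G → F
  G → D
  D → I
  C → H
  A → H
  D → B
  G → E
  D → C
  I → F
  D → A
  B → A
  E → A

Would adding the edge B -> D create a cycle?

Adding B→D creates a cycle iff D can already reach B.
Path from D: D → B.
So D → … → B → D is a cycle.

Yes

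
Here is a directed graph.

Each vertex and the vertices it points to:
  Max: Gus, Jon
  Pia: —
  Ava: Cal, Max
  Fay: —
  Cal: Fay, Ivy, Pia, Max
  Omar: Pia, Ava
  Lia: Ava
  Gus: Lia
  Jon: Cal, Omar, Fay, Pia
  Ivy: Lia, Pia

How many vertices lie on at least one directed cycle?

A vertex is on a directed cycle iff it belongs to a strongly connected component of size ≥ 2 (or has a self-loop).
The vertices on cycles are {Ava, Cal, Gus, Ivy, Jon, Lia, Max, Omar} — 8 in total.

8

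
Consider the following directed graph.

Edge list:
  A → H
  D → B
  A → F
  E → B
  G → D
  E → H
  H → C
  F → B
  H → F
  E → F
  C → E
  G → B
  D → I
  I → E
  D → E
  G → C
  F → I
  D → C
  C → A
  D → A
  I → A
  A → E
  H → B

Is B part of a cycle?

No

B lies on a cycle iff there is a path from B back to itself.
Exploring from B, it never reaches itself; equivalently, its strongly connected component is a singleton.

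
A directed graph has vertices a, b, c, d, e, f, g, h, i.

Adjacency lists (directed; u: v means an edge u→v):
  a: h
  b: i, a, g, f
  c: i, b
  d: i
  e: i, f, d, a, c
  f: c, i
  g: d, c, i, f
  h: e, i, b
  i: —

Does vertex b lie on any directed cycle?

b is on a cycle iff b can reach itself via ≥1 edge.
b → a → h → b — yes.

Yes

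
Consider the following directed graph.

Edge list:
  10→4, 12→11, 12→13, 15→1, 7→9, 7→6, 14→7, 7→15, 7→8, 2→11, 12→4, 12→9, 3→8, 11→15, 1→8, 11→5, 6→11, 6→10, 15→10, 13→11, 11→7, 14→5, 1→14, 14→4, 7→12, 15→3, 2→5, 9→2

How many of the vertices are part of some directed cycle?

10

A vertex is on a directed cycle iff it belongs to a strongly connected component of size ≥ 2 (or has a self-loop).
The vertices on cycles are {1, 2, 6, 7, 9, 11, 12, 13, 14, 15} — 10 in total.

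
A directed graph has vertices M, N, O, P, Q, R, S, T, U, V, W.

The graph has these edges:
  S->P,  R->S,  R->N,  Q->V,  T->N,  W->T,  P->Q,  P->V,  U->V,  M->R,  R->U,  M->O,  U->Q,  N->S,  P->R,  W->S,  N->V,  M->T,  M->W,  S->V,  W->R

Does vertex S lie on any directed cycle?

S is on a cycle iff S can reach itself via ≥1 edge.
S → P → R → S — yes.

Yes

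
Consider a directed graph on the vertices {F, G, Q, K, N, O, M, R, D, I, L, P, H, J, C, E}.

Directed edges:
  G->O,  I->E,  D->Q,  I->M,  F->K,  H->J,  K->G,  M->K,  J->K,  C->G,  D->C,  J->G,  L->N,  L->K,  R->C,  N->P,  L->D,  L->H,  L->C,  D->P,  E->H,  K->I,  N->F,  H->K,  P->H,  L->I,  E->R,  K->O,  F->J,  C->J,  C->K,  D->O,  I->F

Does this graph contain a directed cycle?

Yes

DFS with white/gray/black marking, starting from Q:
Q gray
Q black
F gray
  K gray
    G gray
      O gray
      O black
    G black
    I gray
      E gray
        R gray
          C gray
            C→G: G black — skip
            C→K: K is gray → back edge
Back edge found, so a cycle exists: K → I → E → R → C → K.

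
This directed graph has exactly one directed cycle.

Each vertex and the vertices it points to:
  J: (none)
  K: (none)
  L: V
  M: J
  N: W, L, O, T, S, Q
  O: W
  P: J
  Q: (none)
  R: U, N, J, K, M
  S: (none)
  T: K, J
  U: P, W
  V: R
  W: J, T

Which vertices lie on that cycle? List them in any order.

DFS with gray/black marking from R:
R gray
  U gray
    P gray
      J gray
      J black
    P black
    W gray
      W→J: J black — skip
      T gray
        K gray
        K black
        T→J: J black — skip
      T black
    W black
  U black
  N gray
    N→W: W black — skip
    L gray
      V gray
        V→R: R is gray → back edge
Back edge closes the cycle R → N → L → V → R; its vertices are {L, N, R, V}.

L, N, R, V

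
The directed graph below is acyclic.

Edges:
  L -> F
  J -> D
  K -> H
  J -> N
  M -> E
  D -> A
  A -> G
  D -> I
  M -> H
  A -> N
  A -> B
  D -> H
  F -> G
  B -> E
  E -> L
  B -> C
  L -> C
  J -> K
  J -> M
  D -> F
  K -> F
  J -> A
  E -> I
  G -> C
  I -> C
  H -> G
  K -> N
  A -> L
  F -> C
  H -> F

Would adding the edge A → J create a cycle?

Adding A→J creates a cycle iff J can already reach A.
Path from J: J → A.
So J → … → A → J is a cycle.

Yes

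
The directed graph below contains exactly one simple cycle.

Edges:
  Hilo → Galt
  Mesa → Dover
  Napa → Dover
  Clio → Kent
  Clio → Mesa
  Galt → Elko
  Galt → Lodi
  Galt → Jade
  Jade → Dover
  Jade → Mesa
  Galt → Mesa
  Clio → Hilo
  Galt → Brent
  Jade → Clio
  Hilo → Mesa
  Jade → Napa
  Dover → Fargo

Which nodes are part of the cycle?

Clio, Galt, Hilo, Jade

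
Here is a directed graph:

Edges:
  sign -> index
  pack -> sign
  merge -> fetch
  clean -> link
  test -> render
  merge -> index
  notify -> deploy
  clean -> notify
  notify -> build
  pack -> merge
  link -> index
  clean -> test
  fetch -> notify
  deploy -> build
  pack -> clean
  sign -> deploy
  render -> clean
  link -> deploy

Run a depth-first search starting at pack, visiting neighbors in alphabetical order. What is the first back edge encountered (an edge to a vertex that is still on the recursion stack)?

render→clean

DFS from pack (visiting neighbors in alphabetical order); mark gray on enter, black on exit:
pack gray
  clean gray
    link gray
      deploy gray
        build gray
        build black
      deploy black
      index gray
      index black
    link black
    notify gray
      notify→build: build black — skip
      notify→deploy: deploy black — skip
    notify black
    test gray
      render gray
        render→clean: clean is gray → back edge
First back edge: render → clean.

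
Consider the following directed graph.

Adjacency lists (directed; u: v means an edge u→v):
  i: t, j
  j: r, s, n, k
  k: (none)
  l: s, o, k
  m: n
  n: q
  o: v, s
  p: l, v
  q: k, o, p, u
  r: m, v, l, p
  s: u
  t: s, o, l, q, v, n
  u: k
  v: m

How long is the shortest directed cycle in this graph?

5

For each vertex v, BFS finds the shortest path from v back to v.
The shortest such closed walk is m → n → q → o → v → m, length 5.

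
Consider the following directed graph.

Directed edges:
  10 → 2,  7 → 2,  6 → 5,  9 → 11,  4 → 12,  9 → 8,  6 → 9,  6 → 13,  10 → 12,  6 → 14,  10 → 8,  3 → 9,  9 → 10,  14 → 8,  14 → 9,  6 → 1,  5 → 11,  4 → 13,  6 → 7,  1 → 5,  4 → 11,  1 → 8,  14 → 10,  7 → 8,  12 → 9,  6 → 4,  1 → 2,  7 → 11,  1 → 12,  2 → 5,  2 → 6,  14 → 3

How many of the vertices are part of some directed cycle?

10

A vertex is on a directed cycle iff it belongs to a strongly connected component of size ≥ 2 (or has a self-loop).
The vertices on cycles are {1, 2, 3, 4, 6, 7, 9, 10, 12, 14} — 10 in total.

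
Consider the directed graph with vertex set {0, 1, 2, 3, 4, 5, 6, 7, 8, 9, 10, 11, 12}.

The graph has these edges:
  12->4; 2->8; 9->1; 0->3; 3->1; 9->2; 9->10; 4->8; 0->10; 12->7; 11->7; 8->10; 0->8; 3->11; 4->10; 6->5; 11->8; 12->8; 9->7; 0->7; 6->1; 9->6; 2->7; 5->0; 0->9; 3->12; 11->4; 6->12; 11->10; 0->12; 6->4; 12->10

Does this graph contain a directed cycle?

Yes

DFS with white/gray/black marking, starting from 0:
0 gray
  10 gray
  10 black
  3 gray
    1 gray
    1 black
    12 gray
      8 gray
        8→10: 10 black — skip
      8 black
      12→10: 10 black — skip
      7 gray
      7 black
      4 gray
        4→10: 10 black — skip
        4→8: 8 black — skip
      4 black
    12 black
    11 gray
      11→10: 10 black — skip
      11→4: 4 black — skip
      11→7: 7 black — skip
      11→8: 8 black — skip
    11 black
  3 black
  9 gray
    2 gray
      2→7: 7 black — skip
      2→8: 8 black — skip
    2 black
    9→7: 7 black — skip
    9→1: 1 black — skip
    6 gray
      6→12: 12 black — skip
      5 gray
        5→0: 0 is gray → back edge
Back edge found, so a cycle exists: 0 → 9 → 6 → 5 → 0.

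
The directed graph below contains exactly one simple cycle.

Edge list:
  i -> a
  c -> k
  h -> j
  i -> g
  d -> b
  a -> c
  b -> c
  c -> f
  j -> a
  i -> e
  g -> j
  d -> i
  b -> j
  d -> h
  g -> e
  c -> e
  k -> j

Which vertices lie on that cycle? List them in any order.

DFS with gray/black marking from a:
a gray
  c gray
    k gray
      j gray
        j→a: a is gray → back edge
Back edge closes the cycle a → c → k → j → a; its vertices are {a, c, j, k}.

a, c, j, k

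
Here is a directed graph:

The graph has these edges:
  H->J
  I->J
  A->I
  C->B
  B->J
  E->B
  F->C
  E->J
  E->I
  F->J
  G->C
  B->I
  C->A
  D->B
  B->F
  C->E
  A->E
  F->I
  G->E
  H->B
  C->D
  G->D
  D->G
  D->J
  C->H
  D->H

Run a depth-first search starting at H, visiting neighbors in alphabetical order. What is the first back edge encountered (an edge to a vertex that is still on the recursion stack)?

DFS from H (visiting neighbors in alphabetical order); mark gray on enter, black on exit:
H gray
  B gray
    F gray
      C gray
        A gray
          E gray
            E→B: B is gray → back edge
First back edge: E → B.

E→B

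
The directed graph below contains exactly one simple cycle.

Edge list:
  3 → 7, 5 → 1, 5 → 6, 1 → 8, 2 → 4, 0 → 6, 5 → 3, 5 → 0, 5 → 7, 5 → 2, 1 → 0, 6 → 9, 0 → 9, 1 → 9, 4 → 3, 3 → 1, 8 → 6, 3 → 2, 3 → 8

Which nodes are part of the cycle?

DFS with gray/black marking from 3:
3 gray
  7 gray
  7 black
  1 gray
    0 gray
      6 gray
        9 gray
        9 black
      6 black
      0→9: 9 black — skip
    0 black
    8 gray
      8→6: 6 black — skip
    8 black
    1→9: 9 black — skip
  1 black
  2 gray
    4 gray
      4→3: 3 is gray → back edge
Back edge closes the cycle 3 → 2 → 4 → 3; its vertices are {2, 3, 4}.

2, 3, 4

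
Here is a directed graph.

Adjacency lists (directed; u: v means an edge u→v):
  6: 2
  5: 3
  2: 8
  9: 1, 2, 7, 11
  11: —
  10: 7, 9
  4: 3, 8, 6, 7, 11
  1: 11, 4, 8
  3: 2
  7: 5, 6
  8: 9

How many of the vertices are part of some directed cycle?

A vertex is on a directed cycle iff it belongs to a strongly connected component of size ≥ 2 (or has a self-loop).
The vertices on cycles are {1, 2, 3, 4, 5, 6, 7, 8, 9} — 9 in total.

9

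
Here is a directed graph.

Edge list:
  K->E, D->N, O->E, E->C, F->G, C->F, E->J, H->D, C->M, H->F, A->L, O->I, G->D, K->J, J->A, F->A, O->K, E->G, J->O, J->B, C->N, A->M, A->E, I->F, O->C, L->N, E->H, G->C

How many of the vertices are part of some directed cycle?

10

A vertex is on a directed cycle iff it belongs to a strongly connected component of size ≥ 2 (or has a self-loop).
The vertices on cycles are {A, C, E, F, G, H, I, J, K, O} — 10 in total.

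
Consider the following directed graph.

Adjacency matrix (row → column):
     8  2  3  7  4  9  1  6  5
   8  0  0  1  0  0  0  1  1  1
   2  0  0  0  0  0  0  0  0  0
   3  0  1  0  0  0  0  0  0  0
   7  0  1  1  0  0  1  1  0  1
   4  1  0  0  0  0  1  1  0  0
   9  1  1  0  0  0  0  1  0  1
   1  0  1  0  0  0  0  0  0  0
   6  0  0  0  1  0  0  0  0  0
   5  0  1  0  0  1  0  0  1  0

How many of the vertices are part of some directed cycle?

6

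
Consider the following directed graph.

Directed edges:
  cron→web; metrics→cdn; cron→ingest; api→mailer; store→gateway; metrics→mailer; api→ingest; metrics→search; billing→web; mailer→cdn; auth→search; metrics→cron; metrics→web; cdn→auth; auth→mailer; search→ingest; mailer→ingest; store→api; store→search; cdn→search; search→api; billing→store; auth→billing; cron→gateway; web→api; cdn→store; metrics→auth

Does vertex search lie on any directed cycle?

Yes

search is on a cycle iff search can reach itself via ≥1 edge.
search → api → mailer → cdn → search — yes.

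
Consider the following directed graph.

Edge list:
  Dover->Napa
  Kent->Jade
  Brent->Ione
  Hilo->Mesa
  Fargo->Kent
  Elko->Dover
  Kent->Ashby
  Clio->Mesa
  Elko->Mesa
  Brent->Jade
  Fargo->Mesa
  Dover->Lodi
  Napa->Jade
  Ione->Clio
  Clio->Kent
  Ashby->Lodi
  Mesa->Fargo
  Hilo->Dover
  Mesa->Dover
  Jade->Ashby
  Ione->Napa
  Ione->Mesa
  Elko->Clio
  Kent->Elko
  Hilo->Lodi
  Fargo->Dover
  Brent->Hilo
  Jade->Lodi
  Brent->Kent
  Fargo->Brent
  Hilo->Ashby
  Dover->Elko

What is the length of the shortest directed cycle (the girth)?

2

For each vertex v, BFS finds the shortest path from v back to v.
The shortest such closed walk is Fargo → Mesa → Fargo, length 2.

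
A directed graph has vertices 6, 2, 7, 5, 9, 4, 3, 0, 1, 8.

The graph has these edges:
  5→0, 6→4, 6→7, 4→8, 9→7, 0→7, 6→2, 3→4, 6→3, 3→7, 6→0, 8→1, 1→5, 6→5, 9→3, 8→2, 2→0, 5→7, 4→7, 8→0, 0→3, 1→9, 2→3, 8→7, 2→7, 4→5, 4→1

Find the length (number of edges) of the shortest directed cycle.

4

For each vertex v, BFS finds the shortest path from v back to v.
The shortest such closed walk is 3 → 4 → 1 → 9 → 3, length 4.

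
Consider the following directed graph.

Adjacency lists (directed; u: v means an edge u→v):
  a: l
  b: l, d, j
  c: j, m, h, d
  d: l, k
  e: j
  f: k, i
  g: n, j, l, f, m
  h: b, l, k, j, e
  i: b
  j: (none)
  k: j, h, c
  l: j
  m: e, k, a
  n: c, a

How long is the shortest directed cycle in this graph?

2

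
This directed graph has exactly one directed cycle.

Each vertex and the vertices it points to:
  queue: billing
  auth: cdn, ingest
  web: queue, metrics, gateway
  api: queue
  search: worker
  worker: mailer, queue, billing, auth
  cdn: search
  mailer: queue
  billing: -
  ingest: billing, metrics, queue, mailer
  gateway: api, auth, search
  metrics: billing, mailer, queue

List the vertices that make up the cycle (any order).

DFS with gray/black marking from auth:
auth gray
  cdn gray
    search gray
      worker gray
        mailer gray
          queue gray
            billing gray
            billing black
          queue black
        mailer black
        worker→queue: queue black — skip
        worker→billing: billing black — skip
        worker→auth: auth is gray → back edge
Back edge closes the cycle auth → cdn → search → worker → auth; its vertices are {cdn, auth, search, worker}.

cdn, auth, search, worker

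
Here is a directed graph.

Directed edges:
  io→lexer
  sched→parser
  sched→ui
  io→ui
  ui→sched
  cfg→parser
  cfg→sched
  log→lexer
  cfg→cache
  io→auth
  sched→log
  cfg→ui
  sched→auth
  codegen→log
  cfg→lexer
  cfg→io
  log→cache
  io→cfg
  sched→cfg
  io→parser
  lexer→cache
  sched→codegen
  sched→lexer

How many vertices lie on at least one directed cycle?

A vertex is on a directed cycle iff it belongs to a strongly connected component of size ≥ 2 (or has a self-loop).
The vertices on cycles are {io, ui, cfg, sched} — 4 in total.

4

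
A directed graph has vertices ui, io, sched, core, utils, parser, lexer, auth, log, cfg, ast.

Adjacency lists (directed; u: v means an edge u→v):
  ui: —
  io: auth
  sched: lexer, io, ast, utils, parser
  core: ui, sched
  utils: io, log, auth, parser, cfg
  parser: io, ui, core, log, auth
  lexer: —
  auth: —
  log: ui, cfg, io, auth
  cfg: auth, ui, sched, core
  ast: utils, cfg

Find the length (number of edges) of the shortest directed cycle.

3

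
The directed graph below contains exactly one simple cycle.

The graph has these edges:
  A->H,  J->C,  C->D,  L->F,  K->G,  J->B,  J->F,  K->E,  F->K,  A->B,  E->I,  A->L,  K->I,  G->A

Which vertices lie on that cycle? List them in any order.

A, F, G, K, L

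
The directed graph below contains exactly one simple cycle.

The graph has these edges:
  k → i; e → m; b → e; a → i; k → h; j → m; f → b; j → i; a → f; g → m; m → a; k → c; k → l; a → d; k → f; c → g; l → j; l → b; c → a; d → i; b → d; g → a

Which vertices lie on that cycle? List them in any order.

DFS with gray/black marking from f:
f gray
  b gray
    d gray
      i gray
      i black
    d black
    e gray
      m gray
        a gray
          a→i: i black — skip
          a→f: f is gray → back edge
Back edge closes the cycle f → b → e → m → a → f; its vertices are {a, b, e, f, m}.

a, b, e, f, m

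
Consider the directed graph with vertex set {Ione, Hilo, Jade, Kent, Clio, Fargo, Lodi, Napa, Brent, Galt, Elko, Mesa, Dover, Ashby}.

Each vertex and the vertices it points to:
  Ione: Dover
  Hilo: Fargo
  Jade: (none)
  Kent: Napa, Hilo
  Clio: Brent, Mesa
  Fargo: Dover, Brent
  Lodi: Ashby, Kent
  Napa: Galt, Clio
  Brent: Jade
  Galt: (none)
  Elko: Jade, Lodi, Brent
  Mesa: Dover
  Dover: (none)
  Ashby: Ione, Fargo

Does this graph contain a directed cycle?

No

DFS with white/gray/black marking, starting from Lodi:
Lodi gray
  Ashby gray
    Ione gray
      Dover gray
      Dover black
    Ione black
    Fargo gray
      Fargo→Dover: Dover black — skip
      Brent gray
        Jade gray
        Jade black
      Brent black
    Fargo black
  Ashby black
  Kent gray
    Napa gray
      Galt gray
      Galt black
      Clio gray
        Clio→Brent: Brent black — skip
        Mesa gray
          Mesa→Dover: Dover black — skip
        Mesa black
      Clio black
    Napa black
    Hilo gray
      Hilo→Fargo: Fargo black — skip
    Hilo black
  Kent black
Lodi black
Elko gray
  Elko→Jade: Jade black — skip
  Elko→Lodi: Lodi black — skip
  Elko→Brent: Brent black — skip
Elko black
Every edge goes to a white or black vertex — no back edge, so the graph is acyclic.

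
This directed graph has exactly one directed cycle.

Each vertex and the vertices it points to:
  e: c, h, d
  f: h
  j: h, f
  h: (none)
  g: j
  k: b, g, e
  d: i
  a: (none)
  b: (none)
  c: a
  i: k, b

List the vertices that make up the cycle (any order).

d, e, i, k

DFS with gray/black marking from k:
k gray
  b gray
  b black
  g gray
    j gray
      h gray
      h black
      f gray
        f→h: h black — skip
      f black
    j black
  g black
  e gray
    c gray
      a gray
      a black
    c black
    e→h: h black — skip
    d gray
      i gray
        i→k: k is gray → back edge
Back edge closes the cycle k → e → d → i → k; its vertices are {d, e, i, k}.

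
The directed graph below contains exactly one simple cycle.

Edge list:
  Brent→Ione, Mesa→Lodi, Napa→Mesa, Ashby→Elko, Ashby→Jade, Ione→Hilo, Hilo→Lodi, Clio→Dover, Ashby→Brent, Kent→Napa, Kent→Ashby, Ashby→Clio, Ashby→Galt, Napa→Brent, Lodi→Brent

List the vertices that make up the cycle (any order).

Hilo, Ione, Lodi, Brent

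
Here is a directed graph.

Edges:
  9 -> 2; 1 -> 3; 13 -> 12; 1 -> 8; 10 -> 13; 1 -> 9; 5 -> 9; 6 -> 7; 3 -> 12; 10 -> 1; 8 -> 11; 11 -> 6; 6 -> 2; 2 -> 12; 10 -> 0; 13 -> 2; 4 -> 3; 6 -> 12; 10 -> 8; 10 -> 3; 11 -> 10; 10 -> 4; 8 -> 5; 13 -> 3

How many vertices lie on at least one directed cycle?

4

A vertex is on a directed cycle iff it belongs to a strongly connected component of size ≥ 2 (or has a self-loop).
The vertices on cycles are {1, 8, 10, 11} — 4 in total.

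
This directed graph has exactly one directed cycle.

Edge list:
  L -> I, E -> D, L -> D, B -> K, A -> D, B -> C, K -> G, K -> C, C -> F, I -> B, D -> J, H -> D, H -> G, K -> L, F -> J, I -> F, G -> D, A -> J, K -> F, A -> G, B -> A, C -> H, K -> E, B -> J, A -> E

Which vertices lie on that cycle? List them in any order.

B, I, K, L

DFS with gray/black marking from I:
I gray
  B gray
    A gray
      J gray
      J black
      G gray
        D gray
          D→J: J black — skip
        D black
      G black
      A→D: D black — skip
      E gray
        E→D: D black — skip
      E black
    A black
    C gray
      H gray
        H→D: D black — skip
        H→G: G black — skip
      H black
      F gray
        F→J: J black — skip
      F black
    C black
    B→J: J black — skip
    K gray
      K→C: C black — skip
      K→E: E black — skip
      K→G: G black — skip
      L gray
        L→D: D black — skip
        L→I: I is gray → back edge
Back edge closes the cycle I → B → K → L → I; its vertices are {B, I, K, L}.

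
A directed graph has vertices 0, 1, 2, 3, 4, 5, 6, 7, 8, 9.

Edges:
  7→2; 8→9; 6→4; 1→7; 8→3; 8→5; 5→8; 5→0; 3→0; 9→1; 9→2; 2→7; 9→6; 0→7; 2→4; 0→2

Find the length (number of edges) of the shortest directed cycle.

2

For each vertex v, BFS finds the shortest path from v back to v.
The shortest such closed walk is 8 → 5 → 8, length 2.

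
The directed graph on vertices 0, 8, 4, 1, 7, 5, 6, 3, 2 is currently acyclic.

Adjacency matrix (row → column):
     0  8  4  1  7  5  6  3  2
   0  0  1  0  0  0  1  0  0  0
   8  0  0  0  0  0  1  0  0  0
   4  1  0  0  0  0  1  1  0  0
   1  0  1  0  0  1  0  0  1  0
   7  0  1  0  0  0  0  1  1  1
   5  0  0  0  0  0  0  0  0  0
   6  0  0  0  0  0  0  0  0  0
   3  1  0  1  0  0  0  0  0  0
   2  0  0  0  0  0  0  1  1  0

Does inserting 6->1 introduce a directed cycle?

Adding 6→1 creates a cycle iff 1 can already reach 6.
Path from 1: 1 → 7 → 6.
So 1 → … → 6 → 1 is a cycle.

Yes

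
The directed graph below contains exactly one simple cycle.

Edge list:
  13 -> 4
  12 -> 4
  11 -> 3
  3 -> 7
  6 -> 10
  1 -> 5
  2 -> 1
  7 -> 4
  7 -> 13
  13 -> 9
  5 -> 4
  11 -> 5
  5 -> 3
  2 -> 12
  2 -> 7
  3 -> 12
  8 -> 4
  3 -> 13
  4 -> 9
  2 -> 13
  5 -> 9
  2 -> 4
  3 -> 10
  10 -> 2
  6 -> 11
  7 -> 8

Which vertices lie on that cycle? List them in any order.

1, 2, 3, 5, 10

DFS with gray/black marking from 5:
5 gray
  9 gray
  9 black
  3 gray
    12 gray
      4 gray
        4→9: 9 black — skip
      4 black
    12 black
    7 gray
      8 gray
        8→4: 4 black — skip
      8 black
      13 gray
        13→4: 4 black — skip
        13→9: 9 black — skip
      13 black
      7→4: 4 black — skip
    7 black
    3→13: 13 black — skip
    10 gray
      2 gray
        1 gray
          1→5: 5 is gray → back edge
Back edge closes the cycle 5 → 3 → 10 → 2 → 1 → 5; its vertices are {1, 2, 3, 5, 10}.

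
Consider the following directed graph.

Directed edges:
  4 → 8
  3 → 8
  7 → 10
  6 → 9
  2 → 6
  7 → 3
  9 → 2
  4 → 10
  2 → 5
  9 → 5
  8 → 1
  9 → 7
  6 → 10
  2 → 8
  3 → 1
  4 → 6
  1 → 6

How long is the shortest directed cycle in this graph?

3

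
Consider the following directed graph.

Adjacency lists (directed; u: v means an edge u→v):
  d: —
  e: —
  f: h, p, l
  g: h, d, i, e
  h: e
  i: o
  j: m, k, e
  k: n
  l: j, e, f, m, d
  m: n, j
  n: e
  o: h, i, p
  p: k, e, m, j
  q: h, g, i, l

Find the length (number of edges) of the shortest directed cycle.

For each vertex v, BFS finds the shortest path from v back to v.
The shortest such closed walk is l → f → l, length 2.

2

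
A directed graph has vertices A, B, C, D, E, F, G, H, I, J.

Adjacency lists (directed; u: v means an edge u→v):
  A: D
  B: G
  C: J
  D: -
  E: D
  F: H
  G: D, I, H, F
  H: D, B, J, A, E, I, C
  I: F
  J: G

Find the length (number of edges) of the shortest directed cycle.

For each vertex v, BFS finds the shortest path from v back to v.
The shortest such closed walk is H → I → F → H, length 3.

3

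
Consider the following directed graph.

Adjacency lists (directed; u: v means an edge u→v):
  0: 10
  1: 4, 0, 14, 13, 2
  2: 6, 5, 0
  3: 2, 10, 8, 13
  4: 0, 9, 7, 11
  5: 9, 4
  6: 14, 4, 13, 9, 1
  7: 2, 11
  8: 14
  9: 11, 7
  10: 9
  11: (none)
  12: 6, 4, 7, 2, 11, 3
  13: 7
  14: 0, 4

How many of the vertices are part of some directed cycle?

11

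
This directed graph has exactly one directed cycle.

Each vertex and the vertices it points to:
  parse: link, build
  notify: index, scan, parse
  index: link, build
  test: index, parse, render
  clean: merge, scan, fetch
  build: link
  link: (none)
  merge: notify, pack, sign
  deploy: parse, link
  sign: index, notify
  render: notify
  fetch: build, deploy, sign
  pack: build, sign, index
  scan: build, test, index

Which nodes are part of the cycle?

scan, test, notify, render

DFS with gray/black marking from scan:
scan gray
  build gray
    link gray
    link black
  build black
  test gray
    index gray
      index→link: link black — skip
      index→build: build black — skip
    index black
    parse gray
      parse→link: link black — skip
      parse→build: build black — skip
    parse black
    render gray
      notify gray
        notify→index: index black — skip
        notify→scan: scan is gray → back edge
Back edge closes the cycle scan → test → render → notify → scan; its vertices are {scan, test, notify, render}.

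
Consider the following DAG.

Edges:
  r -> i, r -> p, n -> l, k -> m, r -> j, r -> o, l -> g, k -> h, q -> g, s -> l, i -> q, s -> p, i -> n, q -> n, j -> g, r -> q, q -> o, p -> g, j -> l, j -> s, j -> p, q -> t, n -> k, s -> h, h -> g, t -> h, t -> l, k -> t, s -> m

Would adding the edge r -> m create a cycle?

Adding r→m creates a cycle iff m can already reach r.
Explore from m: no path reaches r. The graph stays acyclic.

No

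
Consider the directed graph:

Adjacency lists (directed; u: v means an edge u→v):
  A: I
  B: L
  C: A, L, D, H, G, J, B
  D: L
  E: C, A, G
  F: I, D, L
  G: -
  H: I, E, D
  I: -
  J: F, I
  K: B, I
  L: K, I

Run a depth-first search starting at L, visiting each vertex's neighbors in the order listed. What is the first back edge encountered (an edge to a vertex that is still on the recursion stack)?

B->L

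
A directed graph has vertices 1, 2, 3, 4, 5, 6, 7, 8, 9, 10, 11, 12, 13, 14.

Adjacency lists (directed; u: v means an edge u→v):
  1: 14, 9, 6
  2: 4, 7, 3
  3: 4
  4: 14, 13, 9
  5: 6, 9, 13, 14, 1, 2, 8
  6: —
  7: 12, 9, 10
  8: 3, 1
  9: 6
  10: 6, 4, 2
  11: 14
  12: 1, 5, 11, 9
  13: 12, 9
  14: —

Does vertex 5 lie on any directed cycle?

Yes

5 is on a cycle iff 5 can reach itself via ≥1 edge.
5 → 13 → 12 → 5 — yes.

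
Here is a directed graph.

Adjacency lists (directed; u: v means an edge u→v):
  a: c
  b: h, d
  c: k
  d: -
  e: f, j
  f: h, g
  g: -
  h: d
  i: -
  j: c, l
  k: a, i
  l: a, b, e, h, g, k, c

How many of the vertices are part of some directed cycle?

A vertex is on a directed cycle iff it belongs to a strongly connected component of size ≥ 2 (or has a self-loop).
The vertices on cycles are {a, c, e, j, k, l} — 6 in total.

6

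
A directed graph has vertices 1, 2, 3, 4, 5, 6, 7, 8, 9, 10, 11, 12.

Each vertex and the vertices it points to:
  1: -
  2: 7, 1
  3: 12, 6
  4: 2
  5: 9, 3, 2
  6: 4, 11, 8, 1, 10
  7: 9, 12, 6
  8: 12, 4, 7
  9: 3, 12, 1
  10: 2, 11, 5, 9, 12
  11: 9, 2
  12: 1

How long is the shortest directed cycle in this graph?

For each vertex v, BFS finds the shortest path from v back to v.
The shortest such closed walk is 7 → 6 → 8 → 7, length 3.

3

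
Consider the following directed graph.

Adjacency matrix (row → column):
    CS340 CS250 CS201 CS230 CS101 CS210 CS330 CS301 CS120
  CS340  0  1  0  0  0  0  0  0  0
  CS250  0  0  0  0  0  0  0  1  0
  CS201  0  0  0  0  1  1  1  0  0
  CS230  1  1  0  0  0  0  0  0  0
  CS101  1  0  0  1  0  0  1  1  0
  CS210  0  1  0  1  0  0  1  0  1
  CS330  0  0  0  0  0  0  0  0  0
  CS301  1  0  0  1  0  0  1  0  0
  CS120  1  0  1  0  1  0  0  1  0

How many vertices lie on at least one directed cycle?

7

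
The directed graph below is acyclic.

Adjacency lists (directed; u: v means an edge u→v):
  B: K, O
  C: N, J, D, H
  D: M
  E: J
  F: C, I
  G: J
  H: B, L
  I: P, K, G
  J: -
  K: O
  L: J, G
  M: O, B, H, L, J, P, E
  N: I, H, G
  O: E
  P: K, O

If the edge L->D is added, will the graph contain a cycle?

Adding L→D creates a cycle iff D can already reach L.
Path from D: D → M → L.
So D → … → L → D is a cycle.

Yes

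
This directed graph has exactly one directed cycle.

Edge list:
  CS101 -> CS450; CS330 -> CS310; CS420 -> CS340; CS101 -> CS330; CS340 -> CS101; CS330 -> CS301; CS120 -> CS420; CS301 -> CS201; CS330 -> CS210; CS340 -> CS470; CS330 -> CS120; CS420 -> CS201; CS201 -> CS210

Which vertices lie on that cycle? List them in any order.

DFS with gray/black marking from CS340:
CS340 gray
  CS470 gray
  CS470 black
  CS101 gray
    CS330 gray
      CS301 gray
        CS201 gray
          CS210 gray
          CS210 black
        CS201 black
      CS301 black
      CS330→CS210: CS210 black — skip
      CS120 gray
        CS420 gray
          CS420→CS201: CS201 black — skip
          CS420→CS340: CS340 is gray → back edge
Back edge closes the cycle CS340 → CS101 → CS330 → CS120 → CS420 → CS340; its vertices are {CS101, CS120, CS330, CS340, CS420}.

CS101, CS120, CS330, CS340, CS420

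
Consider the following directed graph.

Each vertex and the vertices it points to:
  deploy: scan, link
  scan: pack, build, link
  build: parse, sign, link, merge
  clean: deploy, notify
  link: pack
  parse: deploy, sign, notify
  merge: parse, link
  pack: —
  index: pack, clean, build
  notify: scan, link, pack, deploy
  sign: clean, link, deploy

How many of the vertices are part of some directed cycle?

8

A vertex is on a directed cycle iff it belongs to a strongly connected component of size ≥ 2 (or has a self-loop).
The vertices on cycles are {scan, sign, build, clean, merge, parse, deploy, notify} — 8 in total.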